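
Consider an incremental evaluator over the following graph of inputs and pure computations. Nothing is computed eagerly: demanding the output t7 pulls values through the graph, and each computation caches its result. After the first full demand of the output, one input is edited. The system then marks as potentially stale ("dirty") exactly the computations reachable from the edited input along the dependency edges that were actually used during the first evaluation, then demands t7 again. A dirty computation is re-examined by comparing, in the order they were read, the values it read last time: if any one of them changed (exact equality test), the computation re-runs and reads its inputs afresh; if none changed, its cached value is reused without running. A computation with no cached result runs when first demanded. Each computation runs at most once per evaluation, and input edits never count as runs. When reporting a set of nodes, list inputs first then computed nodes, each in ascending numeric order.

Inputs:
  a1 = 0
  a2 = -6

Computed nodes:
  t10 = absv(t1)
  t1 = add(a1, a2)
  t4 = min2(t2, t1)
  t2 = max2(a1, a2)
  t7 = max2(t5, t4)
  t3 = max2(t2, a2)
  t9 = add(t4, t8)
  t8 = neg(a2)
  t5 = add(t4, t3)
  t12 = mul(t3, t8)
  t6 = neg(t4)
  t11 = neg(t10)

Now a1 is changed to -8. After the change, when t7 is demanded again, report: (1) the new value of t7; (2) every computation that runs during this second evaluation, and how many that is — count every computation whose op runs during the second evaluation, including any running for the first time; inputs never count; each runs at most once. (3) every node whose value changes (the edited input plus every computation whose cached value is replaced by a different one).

Initial pass — values computed on the first demand:
  t1 = add(0, -6) = -6
  t2 = max2(0, -6) = 0
  t3 = max2(0, -6) = 0
  t4 = min2(0, -6) = -6
  t5 = add(-6, 0) = -6
  t7 = max2(-6, -6) = -6

Second demand — change propagation:
  t1: re-runs because a1 0->-8; new result -14.
  t2: re-runs because a1 0->-8; new result -6.
  t3: re-runs because t2 0->-6; new result -6.
  t4: re-runs because t2 0->-6; t1 -6->-14; new result -14.
  t5: re-runs because t4 -6->-14; t3 0->-6; new result -20.
  t7: re-runs because t5 -6->-20; t4 -6->-14; new result -14.

t7 now evaluates to -14.
Run set: t1, t2, t3, t4, t5, t7 (6 run).
Changed values: a1, t1, t2, t3, t4, t5, t7.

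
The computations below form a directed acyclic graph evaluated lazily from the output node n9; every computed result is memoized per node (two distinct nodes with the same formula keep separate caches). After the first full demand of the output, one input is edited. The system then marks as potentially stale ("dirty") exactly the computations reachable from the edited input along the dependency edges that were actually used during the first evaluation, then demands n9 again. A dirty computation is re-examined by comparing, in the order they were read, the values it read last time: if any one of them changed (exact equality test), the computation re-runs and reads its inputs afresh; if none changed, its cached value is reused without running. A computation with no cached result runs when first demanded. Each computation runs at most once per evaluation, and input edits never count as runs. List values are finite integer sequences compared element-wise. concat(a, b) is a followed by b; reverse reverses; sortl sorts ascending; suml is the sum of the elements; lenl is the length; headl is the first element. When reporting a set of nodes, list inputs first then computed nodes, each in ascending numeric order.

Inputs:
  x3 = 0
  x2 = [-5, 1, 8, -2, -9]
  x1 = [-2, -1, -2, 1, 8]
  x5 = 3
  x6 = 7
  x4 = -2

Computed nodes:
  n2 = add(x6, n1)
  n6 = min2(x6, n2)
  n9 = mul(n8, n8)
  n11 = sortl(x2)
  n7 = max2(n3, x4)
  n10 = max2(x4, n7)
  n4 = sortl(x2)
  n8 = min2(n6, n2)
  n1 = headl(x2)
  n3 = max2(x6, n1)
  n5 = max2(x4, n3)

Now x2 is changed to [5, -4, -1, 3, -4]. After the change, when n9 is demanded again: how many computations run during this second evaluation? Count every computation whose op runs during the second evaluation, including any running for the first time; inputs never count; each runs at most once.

5 computations run: n1, n2, n6, n8, n9.

First demand of the output computes:
  n1 = headl([-5, 1, 8, -2, -9]) = -5
  n2 = add(7, -5) = 2
  n6 = min2(7, 2) = 2
  n8 = min2(2, 2) = 2
  n9 = mul(2, 2) = 4

After the edit, cleaning proceeds:
  n1: a read changed (x2 [-5, 1, 8, -2, -9]->[5, -4, -1, 3, -4]) — executes, giving 5.
  n2: a read changed (n1 -5->5) — executes, giving 12.
  n6: a read changed (n2 2->12) — executes, giving 7.
  n8: a read changed (n6 2->7; n2 2->12) — executes, giving 7.
  n9: a read changed (n8 2->7; n8 2->7) — executes, giving 49.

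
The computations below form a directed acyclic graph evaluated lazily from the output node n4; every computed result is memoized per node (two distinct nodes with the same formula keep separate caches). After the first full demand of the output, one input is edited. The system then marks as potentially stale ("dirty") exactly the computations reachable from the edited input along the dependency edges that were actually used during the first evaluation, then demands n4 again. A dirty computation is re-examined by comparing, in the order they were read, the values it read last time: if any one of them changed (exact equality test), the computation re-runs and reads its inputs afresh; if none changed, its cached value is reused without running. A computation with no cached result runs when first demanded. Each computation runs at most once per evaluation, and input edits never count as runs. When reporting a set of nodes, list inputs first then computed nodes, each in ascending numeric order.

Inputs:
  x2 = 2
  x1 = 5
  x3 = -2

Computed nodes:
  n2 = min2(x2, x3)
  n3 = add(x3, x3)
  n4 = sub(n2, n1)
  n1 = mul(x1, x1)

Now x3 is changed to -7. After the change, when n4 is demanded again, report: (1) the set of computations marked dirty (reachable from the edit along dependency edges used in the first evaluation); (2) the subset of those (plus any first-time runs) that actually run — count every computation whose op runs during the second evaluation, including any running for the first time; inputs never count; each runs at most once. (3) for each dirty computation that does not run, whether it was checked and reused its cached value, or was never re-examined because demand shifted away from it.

The edit dirties: n2, n4.
2 computations run: n2, n4.
No dirty computation escaped a run.

First demand of the output computes:
  n1 = mul(5, 5) = 25
  n2 = min2(2, -2) = -2
  n4 = sub(-2, 25) = -27

After the edit, cleaning proceeds:
  n2: a read changed (x3 -2->-7) — executes, giving -7.
  n4: a read changed (n2 -2->-7) — executes, giving -32.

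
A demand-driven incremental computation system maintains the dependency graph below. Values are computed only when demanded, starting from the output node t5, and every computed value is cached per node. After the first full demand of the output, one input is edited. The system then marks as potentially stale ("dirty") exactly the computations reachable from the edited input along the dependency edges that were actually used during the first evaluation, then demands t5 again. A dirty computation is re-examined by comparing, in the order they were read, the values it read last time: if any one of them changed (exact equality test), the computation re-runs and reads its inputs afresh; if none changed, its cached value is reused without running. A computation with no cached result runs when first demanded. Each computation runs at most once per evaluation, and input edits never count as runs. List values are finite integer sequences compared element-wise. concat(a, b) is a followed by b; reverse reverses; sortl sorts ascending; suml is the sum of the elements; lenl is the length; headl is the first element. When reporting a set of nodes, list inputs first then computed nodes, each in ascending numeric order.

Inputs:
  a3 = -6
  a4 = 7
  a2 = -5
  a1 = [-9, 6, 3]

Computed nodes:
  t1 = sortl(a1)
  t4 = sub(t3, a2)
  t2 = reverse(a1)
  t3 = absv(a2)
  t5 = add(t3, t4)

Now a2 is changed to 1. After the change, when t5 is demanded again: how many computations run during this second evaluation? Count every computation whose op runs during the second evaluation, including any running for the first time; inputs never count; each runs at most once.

First evaluation (everything demanded from the output):
  t3 = absv(-5) = 5
  t4 = sub(5, -5) = 10
  t5 = add(5, 10) = 15

Propagation after the edit:
  t3: runs — a2 -5->1; result 1.
  t4: runs — t3 5->1; a2 -5->1; result 0.
  t5: runs — t3 5->1; t4 10->0; result 1.

Computations that run: t3, t4, t5 — 3 in total.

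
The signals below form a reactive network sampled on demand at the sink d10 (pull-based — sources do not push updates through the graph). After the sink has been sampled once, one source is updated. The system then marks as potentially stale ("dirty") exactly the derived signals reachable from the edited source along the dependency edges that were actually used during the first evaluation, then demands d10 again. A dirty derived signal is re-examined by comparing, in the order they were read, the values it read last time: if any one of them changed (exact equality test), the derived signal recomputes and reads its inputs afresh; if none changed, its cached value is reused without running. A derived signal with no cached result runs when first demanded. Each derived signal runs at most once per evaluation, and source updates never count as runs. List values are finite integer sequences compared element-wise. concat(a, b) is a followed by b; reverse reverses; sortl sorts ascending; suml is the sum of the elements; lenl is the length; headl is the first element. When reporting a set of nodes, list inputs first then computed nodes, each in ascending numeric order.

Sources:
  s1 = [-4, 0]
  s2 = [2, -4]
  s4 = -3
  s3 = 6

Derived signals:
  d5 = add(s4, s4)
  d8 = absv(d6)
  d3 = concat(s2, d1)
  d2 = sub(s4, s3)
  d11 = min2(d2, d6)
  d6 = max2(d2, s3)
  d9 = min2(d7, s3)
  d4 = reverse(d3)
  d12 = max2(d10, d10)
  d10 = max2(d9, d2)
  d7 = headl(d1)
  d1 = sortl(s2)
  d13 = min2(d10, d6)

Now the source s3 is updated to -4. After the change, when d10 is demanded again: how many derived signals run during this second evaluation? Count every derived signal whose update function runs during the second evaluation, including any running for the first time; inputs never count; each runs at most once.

Initial pass — values computed on the first demand:
  d1 = sortl([2, -4]) = [-4, 2]
  d2 = sub(-3, 6) = -9
  d7 = headl([-4, 2]) = -4
  d9 = min2(-4, 6) = -4
  d10 = max2(-4, -9) = -4

Second demand — change propagation:
  d2: re-runs because s3 6->-4; new result 1.
  d9: re-runs because s3 6->-4; new result -4 (unchanged).
  d10: re-runs because d2 -9->1; new result 1.

Run set: d2, d9, d10 (3 run).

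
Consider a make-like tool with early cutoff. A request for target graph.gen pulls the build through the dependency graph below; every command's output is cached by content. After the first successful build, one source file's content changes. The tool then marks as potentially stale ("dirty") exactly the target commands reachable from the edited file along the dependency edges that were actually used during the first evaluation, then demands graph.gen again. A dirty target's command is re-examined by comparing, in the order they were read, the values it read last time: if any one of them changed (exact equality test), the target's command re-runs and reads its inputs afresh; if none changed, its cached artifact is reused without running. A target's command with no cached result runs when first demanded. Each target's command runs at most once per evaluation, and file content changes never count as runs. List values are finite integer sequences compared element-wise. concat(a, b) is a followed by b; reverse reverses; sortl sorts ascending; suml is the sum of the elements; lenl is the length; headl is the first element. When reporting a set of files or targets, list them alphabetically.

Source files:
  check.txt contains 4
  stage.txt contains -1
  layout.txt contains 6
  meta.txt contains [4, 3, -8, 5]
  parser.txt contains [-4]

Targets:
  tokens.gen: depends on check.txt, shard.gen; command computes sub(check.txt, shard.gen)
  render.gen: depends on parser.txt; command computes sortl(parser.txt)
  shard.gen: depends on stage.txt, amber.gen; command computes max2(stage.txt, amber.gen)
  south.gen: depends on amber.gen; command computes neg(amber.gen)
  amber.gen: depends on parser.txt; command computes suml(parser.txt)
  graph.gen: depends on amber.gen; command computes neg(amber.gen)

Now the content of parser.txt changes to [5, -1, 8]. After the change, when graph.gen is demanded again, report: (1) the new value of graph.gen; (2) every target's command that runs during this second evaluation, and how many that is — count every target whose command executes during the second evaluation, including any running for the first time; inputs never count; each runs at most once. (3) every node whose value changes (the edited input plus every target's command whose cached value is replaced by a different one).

Demanding graph.gen again yields -12.
2 target commands run: amber.gen, graph.gen.
The nodes whose values change: amber.gen, graph.gen, parser.txt.

First demand of the output computes:
  amber.gen = suml([-4]) = -4
  graph.gen = neg(-4) = 4

After the edit, cleaning proceeds:
  amber.gen: a read changed (parser.txt [-4]->[5, -1, 8]) — executes, giving 12.
  graph.gen: a read changed (amber.gen -4->12) — executes, giving -12.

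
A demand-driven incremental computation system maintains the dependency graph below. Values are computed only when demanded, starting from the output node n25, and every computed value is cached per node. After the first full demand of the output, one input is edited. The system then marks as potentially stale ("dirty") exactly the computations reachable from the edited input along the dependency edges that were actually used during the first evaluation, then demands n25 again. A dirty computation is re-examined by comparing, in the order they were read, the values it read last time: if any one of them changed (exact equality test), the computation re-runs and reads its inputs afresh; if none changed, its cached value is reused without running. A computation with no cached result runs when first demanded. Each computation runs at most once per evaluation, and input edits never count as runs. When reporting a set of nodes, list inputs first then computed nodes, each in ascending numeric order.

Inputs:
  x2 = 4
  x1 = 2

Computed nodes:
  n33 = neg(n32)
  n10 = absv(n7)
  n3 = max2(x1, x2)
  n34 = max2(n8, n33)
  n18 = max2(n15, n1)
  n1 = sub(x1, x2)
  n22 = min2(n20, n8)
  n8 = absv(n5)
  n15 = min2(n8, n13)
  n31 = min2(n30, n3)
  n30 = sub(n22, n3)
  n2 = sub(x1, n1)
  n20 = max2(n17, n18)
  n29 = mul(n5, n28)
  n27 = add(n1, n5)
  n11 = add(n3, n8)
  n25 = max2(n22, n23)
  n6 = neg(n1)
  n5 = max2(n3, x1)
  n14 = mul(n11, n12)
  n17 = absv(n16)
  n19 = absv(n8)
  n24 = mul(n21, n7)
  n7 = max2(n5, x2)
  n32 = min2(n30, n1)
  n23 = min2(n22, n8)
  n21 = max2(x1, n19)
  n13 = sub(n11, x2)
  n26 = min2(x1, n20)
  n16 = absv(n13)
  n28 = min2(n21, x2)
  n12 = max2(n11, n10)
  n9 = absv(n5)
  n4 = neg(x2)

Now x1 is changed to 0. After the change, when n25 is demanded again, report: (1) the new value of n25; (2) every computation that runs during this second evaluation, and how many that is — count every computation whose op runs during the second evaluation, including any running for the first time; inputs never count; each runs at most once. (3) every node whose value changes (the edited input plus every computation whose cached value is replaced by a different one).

New value of n25: 4.
Computations that run: n1, n3, n5, n18 — 4 in total.
Values that change: x1, n1.
Key observation: the cutoff stops propagation at n8 — its inputs' values are unchanged, so it reuses its cache.

First evaluation (everything demanded from the output):
  n1 = sub(2, 4) = -2
  n3 = max2(2, 4) = 4
  n5 = max2(4, 2) = 4
  n8 = absv(4) = 4
  n11 = add(4, 4) = 8
  n13 = sub(8, 4) = 4
  n15 = min2(4, 4) = 4
  n16 = absv(4) = 4
  n17 = absv(4) = 4
  n18 = max2(4, -2) = 4
  n20 = max2(4, 4) = 4
  n22 = min2(4, 4) = 4
  n23 = min2(4, 4) = 4
  n25 = max2(4, 4) = 4

Propagation after the edit:
  n1: runs — x1 2->0; result -4.
  n3: runs — x1 2->0; result 4 (same value as before).
  n5: runs — x1 2->0; result 4 (same value as before).
  n8: checked — values it read are unchanged (n5 unchanged); reused cached 4 without running.
  n11: checked — values it read are unchanged (n3 unchanged, n8 unchanged); reused cached 8 without running.
  n13: checked — values it read are unchanged (n11 unchanged, x2 unchanged); reused cached 4 without running.
  n15: checked — values it read are unchanged (n8 unchanged, n13 unchanged); reused cached 4 without running.
  n16: checked — values it read are unchanged (n13 unchanged); reused cached 4 without running.
  n17: checked — values it read are unchanged (n16 unchanged); reused cached 4 without running.
  n18: runs — n1 -2->-4; result 4 (same value as before).
  n20: checked — values it read are unchanged (n17 unchanged, n18 unchanged); reused cached 4 without running.
  n22: checked — values it read are unchanged (n20 unchanged, n8 unchanged); reused cached 4 without running.
  n23: checked — values it read are unchanged (n22 unchanged, n8 unchanged); reused cached 4 without running.
  n25: checked — values it read are unchanged (n22 unchanged, n23 unchanged); reused cached 4 without running.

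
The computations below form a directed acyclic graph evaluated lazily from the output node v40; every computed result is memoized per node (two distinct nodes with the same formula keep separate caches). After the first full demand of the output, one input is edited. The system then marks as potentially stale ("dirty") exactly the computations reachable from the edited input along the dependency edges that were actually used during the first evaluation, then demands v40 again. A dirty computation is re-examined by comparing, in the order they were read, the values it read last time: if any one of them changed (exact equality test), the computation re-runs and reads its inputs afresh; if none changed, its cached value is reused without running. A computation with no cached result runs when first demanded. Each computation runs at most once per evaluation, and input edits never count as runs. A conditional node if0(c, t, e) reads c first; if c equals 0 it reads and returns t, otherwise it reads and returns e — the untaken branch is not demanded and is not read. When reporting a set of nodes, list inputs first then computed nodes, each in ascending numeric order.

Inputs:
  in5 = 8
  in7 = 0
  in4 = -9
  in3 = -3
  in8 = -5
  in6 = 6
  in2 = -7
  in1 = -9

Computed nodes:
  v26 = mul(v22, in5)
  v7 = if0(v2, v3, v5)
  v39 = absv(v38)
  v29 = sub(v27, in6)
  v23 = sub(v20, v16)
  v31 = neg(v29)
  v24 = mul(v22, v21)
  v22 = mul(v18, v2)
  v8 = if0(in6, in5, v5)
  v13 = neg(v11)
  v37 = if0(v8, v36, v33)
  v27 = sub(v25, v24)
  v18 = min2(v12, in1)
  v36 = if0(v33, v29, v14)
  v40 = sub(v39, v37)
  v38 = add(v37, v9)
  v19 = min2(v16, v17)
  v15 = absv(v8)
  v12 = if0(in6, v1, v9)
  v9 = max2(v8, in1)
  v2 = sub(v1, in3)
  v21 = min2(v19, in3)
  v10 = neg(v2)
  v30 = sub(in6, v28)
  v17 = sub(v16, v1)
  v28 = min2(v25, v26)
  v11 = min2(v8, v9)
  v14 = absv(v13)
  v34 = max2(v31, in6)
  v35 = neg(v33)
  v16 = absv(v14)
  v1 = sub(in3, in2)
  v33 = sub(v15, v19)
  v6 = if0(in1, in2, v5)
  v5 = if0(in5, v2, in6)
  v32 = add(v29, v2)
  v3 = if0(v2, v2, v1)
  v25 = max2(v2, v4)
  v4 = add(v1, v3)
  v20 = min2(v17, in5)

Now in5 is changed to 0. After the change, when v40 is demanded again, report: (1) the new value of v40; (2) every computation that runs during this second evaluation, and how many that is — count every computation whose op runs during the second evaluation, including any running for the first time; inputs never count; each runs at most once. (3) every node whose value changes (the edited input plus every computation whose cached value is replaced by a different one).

Demanding v40 again yields 7.
16 computations run: v2, v5, v8, v9, v11, v13, v14, v15, v16, v17, v19, v33, v37, v38, v39, v40.
The nodes whose values change: in5, v5, v8, v9, v11, v13, v14, v15, v16, v17, v19, v38, v39, v40.
Note the branch switch — v2 had no cache and runs now for the first time.

First demand of the output computes:
  v1 = sub(-3, -7) = 4
  v5 = if0(in5=8 -> else branch in6) = 6
  v8 = if0(in6=6 -> else branch v5) = 6
  v9 = max2(6, -9) = 6
  v11 = min2(6, 6) = 6
  v13 = neg(6) = -6
  v14 = absv(-6) = 6
  v15 = absv(6) = 6
  v16 = absv(6) = 6
  v17 = sub(6, 4) = 2
  v19 = min2(6, 2) = 2
  v33 = sub(6, 2) = 4
  v37 = if0(v8=6 -> else branch v33) = 4
  v38 = add(4, 6) = 10
  v39 = absv(10) = 10
  v40 = sub(10, 4) = 6

After the edit, cleaning proceeds:
  v2: had never run; runs now, result 7.
  v5: a read changed (in5 8->0) — executes, giving 7.
  v8: a read changed (v5 6->7) — executes, giving 7.
  v9: a read changed (v8 6->7) — executes, giving 7.
  v11: a read changed (v8 6->7; v9 6->7) — executes, giving 7.
  v13: a read changed (v11 6->7) — executes, giving -7.
  v14: a read changed (v13 -6->-7) — executes, giving 7.
  v15: a read changed (v8 6->7) — executes, giving 7.
  v16: a read changed (v14 6->7) — executes, giving 7.
  v17: a read changed (v16 6->7) — executes, giving 3.
  v19: a read changed (v16 6->7; v17 2->3) — executes, giving 3.
  v33: a read changed (v15 6->7; v19 2->3) — executes, giving 4 — identical to its old value.
  v37: a read changed (v8 6->7) — executes, giving 4 — identical to its old value.
  v38: a read changed (v9 6->7) — executes, giving 11.
  v39: a read changed (v38 10->11) — executes, giving 11.
  v40: a read changed (v39 10->11) — executes, giving 7.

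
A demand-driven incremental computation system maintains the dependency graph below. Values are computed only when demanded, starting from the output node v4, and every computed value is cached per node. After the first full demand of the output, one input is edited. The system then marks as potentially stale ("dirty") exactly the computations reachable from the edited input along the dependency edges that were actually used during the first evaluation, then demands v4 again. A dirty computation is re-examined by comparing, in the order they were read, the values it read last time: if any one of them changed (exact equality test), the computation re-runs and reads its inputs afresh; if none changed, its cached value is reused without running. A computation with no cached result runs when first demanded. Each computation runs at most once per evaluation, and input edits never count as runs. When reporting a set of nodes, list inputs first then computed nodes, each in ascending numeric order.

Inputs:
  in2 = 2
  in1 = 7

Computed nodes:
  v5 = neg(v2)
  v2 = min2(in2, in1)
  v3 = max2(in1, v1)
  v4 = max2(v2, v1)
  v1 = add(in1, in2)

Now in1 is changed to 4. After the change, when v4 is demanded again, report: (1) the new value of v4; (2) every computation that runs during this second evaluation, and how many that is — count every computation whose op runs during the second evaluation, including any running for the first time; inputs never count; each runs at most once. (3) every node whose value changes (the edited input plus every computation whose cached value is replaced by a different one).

First evaluation (everything demanded from the output):
  v1 = add(7, 2) = 9
  v2 = min2(2, 7) = 2
  v4 = max2(2, 9) = 9

Propagation after the edit:
  v1: runs — in1 7->4; result 6.
  v2: runs — in1 7->4; result 2 (same value as before).
  v4: runs — v1 9->6; result 6.

New value of v4: 6.
Computations that run: v1, v2, v4 — 3 in total.
Values that change: in1, v1, v4.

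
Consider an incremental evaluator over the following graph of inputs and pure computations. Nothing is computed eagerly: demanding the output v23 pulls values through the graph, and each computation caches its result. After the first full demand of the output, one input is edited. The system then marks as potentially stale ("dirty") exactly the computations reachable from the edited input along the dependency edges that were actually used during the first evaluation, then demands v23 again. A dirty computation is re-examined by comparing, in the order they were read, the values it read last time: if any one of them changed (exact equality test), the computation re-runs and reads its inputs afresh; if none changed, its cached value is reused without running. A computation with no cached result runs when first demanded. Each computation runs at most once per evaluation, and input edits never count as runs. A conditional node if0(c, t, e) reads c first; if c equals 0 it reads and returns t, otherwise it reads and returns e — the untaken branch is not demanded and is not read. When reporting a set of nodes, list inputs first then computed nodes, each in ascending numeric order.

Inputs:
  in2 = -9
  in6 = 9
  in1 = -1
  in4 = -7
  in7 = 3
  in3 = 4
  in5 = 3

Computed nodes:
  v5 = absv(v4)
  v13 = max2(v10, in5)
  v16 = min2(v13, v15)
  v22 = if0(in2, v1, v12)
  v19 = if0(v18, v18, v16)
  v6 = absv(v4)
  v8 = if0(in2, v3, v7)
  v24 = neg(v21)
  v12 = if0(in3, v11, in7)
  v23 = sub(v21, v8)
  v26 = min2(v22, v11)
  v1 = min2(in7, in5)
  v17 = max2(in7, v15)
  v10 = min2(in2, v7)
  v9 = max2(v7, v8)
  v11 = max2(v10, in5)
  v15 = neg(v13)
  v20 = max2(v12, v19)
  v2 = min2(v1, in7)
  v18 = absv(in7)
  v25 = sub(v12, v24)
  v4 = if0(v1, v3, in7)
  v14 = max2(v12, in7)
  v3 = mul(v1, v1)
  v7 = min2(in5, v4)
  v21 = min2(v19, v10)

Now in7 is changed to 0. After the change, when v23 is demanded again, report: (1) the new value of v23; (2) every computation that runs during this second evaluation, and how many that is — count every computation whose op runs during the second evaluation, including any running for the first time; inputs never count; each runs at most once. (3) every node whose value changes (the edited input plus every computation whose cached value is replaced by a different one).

Initial pass — values computed on the first demand:
  v1 = min2(3, 3) = 3
  v4 = if0(v1=3 -> else branch in7) = 3
  v7 = min2(3, 3) = 3
  v8 = if0(in2=-9 -> else branch v7) = 3
  v10 = min2(-9, 3) = -9
  v13 = max2(-9, 3) = 3
  v15 = neg(3) = -3
  v16 = min2(3, -3) = -3
  v18 = absv(3) = 3
  v19 = if0(v18=3 -> else branch v16) = -3
  v21 = min2(-3, -9) = -9
  v23 = sub(-9, 3) = -12

Second demand — change propagation:
  v1: re-runs because in7 3->0; new result 0.
  v3: newly demanded (no cache) — executes and yields 0.
  v4: re-runs because v1 3->0; in7 3->0; new result 0.
  v7: re-runs because v4 3->0; new result 0.
  v8: re-runs because v7 3->0; new result 0.
  v10: re-runs because v7 3->0; new result -9 (unchanged).
  v13: dirty yet unreached — the second evaluation never asks for it.
  v15: dirty yet unreached — the second evaluation never asks for it.
  v16: dirty yet unreached — the second evaluation never asks for it.
  v18: re-runs because in7 3->0; new result 0.
  v19: re-runs because v18 3->0; new result 0.
  v21: re-runs because v19 -3->0; new result -9 (unchanged).
  v23: re-runs because v8 3->0; new result -9.

The important point: the flipped condition redirects demand; v13, v15, v16 are left stale, never re-checked.

v23 now evaluates to -9.
Run set: v1, v3, v4, v7, v8, v10, v18, v19, v21, v23 (10 run).
Changed values: in7, v1, v4, v7, v8, v18, v19, v23.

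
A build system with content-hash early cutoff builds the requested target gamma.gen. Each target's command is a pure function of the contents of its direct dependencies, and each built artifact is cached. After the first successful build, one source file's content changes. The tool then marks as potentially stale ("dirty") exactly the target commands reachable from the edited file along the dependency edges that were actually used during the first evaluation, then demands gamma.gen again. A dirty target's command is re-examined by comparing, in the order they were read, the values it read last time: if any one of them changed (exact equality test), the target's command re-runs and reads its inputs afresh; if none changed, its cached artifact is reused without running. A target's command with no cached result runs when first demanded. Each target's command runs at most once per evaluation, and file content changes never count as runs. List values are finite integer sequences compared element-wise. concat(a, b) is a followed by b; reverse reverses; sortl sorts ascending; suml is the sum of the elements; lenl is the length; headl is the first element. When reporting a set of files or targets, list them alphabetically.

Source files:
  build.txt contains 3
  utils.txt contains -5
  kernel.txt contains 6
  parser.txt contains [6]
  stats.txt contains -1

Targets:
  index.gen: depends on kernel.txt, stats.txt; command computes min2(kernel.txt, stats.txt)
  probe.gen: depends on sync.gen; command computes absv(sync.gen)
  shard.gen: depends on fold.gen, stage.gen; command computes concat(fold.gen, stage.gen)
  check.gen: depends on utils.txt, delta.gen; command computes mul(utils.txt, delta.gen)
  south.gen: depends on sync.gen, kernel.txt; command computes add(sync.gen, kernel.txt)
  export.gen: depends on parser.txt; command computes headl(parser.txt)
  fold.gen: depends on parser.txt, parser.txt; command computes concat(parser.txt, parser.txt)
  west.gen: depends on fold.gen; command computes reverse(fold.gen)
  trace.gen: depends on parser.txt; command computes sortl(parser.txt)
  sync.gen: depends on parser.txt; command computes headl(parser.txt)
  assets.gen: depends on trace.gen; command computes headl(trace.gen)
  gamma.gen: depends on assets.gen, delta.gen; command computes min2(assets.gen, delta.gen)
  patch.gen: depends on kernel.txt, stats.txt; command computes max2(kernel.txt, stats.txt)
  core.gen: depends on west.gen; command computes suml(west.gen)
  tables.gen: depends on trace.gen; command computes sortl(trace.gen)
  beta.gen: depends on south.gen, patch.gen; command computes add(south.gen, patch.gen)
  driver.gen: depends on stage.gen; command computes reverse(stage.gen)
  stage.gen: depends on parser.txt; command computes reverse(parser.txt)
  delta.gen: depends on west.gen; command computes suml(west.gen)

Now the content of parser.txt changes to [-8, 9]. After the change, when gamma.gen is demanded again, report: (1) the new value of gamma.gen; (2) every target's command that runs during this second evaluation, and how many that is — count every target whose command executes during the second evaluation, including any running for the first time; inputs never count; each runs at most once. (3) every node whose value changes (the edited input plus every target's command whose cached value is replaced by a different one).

First evaluation (everything demanded from the output):
  fold.gen = concat([6], [6]) = [6, 6]
  trace.gen = sortl([6]) = [6]
  assets.gen = headl([6]) = 6
  west.gen = reverse([6, 6]) = [6, 6]
  delta.gen = suml([6, 6]) = 12
  gamma.gen = min2(6, 12) = 6

Propagation after the edit:
  fold.gen: runs — parser.txt [6]->[-8, 9]; parser.txt [6]->[-8, 9]; result [-8, 9, -8, 9].
  trace.gen: runs — parser.txt [6]->[-8, 9]; result [-8, 9].
  assets.gen: runs — trace.gen [6]->[-8, 9]; result -8.
  west.gen: runs — fold.gen [6, 6]->[-8, 9, -8, 9]; result [9, -8, 9, -8].
  delta.gen: runs — west.gen [6, 6]->[9, -8, 9, -8]; result 2.
  gamma.gen: runs — assets.gen 6->-8; delta.gen 12->2; result -8.

New value of gamma.gen: -8.
Target commands that run: assets.gen, delta.gen, fold.gen, gamma.gen, trace.gen, west.gen — 6 in total.
Values that change: assets.gen, delta.gen, fold.gen, gamma.gen, parser.txt, trace.gen, west.gen.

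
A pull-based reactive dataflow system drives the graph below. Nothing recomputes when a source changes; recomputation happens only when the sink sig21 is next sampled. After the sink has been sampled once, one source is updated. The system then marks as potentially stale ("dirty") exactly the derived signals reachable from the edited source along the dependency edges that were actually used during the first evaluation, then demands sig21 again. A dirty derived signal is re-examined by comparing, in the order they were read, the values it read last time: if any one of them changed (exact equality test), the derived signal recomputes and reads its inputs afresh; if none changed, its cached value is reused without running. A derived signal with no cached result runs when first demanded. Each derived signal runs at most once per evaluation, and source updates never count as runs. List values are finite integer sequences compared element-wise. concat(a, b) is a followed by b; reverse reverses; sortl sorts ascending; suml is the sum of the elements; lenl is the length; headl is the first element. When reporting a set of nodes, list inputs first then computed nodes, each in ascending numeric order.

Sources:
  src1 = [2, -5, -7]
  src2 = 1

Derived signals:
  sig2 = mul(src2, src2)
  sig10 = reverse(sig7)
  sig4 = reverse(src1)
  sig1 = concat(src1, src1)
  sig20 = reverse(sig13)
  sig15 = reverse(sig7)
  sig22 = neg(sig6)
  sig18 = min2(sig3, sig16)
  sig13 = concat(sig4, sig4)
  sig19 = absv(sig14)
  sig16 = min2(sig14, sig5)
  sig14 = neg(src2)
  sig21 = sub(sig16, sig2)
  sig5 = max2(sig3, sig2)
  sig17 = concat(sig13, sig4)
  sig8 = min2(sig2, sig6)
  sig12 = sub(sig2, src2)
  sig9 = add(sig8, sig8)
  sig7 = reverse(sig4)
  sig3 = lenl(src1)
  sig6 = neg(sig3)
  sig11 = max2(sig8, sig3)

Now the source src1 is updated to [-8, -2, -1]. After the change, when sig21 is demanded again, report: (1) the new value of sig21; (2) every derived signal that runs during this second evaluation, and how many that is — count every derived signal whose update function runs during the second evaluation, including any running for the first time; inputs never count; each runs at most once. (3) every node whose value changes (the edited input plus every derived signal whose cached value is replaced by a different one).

First evaluation (everything demanded from the output):
  sig2 = mul(1, 1) = 1
  sig3 = lenl([2, -5, -7]) = 3
  sig5 = max2(3, 1) = 3
  sig14 = neg(1) = -1
  sig16 = min2(-1, 3) = -1
  sig21 = sub(-1, 1) = -2

Propagation after the edit:
  sig3: runs — src1 [2, -5, -7]->[-8, -2, -1]; result 3 (same value as before).
  sig5: checked — values it read are unchanged (sig3 unchanged, sig2 unchanged); reused cached 3 without running.
  sig16: checked — values it read are unchanged (sig14 unchanged, sig5 unchanged); reused cached -1 without running.
  sig21: checked — values it read are unchanged (sig16 unchanged, sig2 unchanged); reused cached -2 without running.

Key observation: the change is absorbed at sig3 — it re-runs but produces the same value, and the output's value is unchanged.

New value of sig21: -2.
Derived signals that run: sig3 — 1 in total.
Values that change: src1.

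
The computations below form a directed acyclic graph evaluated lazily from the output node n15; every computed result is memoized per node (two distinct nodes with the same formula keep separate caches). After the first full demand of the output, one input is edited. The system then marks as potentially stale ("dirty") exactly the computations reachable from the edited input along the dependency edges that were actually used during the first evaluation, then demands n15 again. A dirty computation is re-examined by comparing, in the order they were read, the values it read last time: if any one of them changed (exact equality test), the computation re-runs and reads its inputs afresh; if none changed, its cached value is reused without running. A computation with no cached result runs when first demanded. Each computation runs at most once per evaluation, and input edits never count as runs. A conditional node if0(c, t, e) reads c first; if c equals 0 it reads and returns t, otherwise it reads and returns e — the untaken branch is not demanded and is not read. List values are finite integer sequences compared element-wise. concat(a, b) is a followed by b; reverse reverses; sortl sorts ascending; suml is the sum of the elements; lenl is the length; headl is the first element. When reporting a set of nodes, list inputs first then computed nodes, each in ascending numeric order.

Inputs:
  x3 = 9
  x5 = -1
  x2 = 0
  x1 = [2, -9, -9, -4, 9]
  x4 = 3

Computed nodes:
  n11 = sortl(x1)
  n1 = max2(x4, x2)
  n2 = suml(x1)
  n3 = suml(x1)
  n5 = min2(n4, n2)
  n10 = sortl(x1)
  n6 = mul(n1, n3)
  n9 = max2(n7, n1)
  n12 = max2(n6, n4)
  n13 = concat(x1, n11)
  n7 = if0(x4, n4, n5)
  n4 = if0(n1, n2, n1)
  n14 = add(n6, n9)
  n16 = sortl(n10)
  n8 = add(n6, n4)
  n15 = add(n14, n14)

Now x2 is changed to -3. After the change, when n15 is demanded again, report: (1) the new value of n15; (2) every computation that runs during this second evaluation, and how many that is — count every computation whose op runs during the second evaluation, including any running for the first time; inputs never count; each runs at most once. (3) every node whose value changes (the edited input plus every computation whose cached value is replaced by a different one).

First demand of the output computes:
  n1 = max2(3, 0) = 3
  n2 = suml([2, -9, -9, -4, 9]) = -11
  n3 = suml([2, -9, -9, -4, 9]) = -11
  n4 = if0(n1=3 -> else branch n1) = 3
  n5 = min2(3, -11) = -11
  n6 = mul(3, -11) = -33
  n7 = if0(x4=3 -> else branch n5) = -11
  n9 = max2(-11, 3) = 3
  n14 = add(-33, 3) = -30
  n15 = add(-30, -30) = -60

After the edit, cleaning proceeds:
  n1: a read changed (x2 0->-3) — executes, giving 3 — identical to its old value.
  n4: dirty, but its reads are unchanged (n1 unchanged, n1 unchanged); cached 3 stands.
  n5: dirty, but its reads are unchanged (n4 unchanged, n2 unchanged); cached -11 stands.
  n6: dirty, but its reads are unchanged (n1 unchanged, n3 unchanged); cached -33 stands.
  n7: dirty, but its reads are unchanged (x4 unchanged, n5 unchanged); cached -11 stands.
  n9: dirty, but its reads are unchanged (n7 unchanged, n1 unchanged); cached 3 stands.
  n14: dirty, but its reads are unchanged (n6 unchanged, n9 unchanged); cached -30 stands.
  n15: dirty, but its reads are unchanged (n14 unchanged, n14 unchanged); cached -60 stands.

Note the absorption at n1: it re-runs yet its value is the same, leaving the output's value untouched.

Demanding n15 again yields -60.
1 computations run: n1.
The nodes whose values change: x2.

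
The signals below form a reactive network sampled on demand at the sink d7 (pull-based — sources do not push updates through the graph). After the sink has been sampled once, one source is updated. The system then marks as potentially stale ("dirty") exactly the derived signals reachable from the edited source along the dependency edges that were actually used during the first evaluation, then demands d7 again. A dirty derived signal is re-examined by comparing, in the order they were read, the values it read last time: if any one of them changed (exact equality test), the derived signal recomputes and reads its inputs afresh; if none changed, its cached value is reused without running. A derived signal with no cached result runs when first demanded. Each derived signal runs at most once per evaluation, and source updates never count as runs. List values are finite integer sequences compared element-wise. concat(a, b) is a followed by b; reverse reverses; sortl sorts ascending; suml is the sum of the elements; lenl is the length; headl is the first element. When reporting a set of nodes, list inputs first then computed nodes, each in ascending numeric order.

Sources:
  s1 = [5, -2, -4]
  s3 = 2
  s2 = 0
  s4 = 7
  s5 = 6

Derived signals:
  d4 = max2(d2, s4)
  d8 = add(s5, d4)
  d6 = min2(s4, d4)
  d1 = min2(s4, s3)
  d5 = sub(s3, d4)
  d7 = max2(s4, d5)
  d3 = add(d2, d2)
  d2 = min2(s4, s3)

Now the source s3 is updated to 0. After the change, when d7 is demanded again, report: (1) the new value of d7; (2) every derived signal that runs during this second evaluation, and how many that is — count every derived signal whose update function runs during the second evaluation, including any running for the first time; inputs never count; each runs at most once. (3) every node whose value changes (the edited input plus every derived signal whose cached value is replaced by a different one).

Initial pass — values computed on the first demand:
  d2 = min2(7, 2) = 2
  d4 = max2(2, 7) = 7
  d5 = sub(2, 7) = -5
  d7 = max2(7, -5) = 7

Second demand — change propagation:
  d2: re-runs because s3 2->0; new result 0.
  d4: re-runs because d2 2->0; new result 7 (unchanged).
  d5: re-runs because s3 2->0; new result -7.
  d7: re-runs because d5 -5->-7; new result 7 (unchanged).

d7 now evaluates to 7.
Run set: d2, d4, d5, d7 (4 run).
Changed values: s3, d2, d5.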